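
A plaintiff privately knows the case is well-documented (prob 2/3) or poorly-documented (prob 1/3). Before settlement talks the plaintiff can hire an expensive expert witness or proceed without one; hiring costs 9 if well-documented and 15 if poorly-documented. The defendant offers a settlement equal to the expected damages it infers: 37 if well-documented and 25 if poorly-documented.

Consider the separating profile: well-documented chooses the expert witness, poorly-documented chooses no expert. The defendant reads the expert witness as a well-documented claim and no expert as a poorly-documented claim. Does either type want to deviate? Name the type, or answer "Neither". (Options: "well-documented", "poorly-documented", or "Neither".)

The expert witness pays 37; no expert pays 25.
well-documented: assigned the expert witness, nets 37 − 9 = 28; deviating to no expert nets 25.
poorly-documented: assigned no expert, nets 25; deviating to the expert witness nets 37 − 15 = 22.
Both types strictly prefer their assigned action; no profitable deviation.

Neither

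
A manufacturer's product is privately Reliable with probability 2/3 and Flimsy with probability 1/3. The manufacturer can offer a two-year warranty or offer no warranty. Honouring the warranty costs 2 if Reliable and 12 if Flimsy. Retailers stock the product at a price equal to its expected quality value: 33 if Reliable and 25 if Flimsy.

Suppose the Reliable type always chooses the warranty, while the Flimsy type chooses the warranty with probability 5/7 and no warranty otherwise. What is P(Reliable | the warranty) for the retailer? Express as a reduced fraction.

P(the warranty) = (2/3)·1 + (1/3)·(5/7) = 19/21.
By Bayes' rule, P(Reliable | the warranty) = (2/3) / (19/21) = 14/19.

14/19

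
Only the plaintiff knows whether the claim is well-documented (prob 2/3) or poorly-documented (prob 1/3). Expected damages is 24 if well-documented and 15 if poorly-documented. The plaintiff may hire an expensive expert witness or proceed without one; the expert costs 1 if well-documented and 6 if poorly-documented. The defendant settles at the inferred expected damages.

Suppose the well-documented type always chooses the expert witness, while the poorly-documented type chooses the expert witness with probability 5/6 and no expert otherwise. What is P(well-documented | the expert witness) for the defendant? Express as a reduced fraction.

P(the expert witness) = (2/3)·1 + (1/3)·(5/6) = 17/18.
By Bayes' rule, P(well-documented | the expert witness) = (2/3) / (17/18) = 12/17.

12/17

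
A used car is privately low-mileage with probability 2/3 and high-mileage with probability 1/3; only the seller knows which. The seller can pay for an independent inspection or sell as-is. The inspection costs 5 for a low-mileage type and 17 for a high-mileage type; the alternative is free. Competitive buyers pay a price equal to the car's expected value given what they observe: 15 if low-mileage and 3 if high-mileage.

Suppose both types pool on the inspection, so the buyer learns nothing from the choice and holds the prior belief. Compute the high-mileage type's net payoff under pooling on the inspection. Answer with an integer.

Pooled price = 2/3·15 + 1/3·3 = 11.
high-mileage pays cost 17 for the inspection, so net payoff = 11 − 17 = -6.

-6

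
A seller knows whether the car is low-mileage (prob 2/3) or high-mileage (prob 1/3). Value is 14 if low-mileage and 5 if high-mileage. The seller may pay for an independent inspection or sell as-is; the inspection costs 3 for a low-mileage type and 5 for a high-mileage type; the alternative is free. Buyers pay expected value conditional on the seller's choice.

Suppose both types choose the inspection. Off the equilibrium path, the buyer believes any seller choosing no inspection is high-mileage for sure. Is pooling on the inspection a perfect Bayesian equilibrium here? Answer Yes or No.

On path, the buyer holds the prior and pays 2/3·14 + 1/3·5 = 11. Off path (no inspection), believing high-mileage, it pays 5.
low-mileage: the inspection nets 11 − 3 = 8; no inspection nets 5. low-mileage stays.
high-mileage: the inspection nets 11 − 5 = 6; no inspection nets 5. high-mileage stays.
No type deviates, so pooling is sustained.

Yes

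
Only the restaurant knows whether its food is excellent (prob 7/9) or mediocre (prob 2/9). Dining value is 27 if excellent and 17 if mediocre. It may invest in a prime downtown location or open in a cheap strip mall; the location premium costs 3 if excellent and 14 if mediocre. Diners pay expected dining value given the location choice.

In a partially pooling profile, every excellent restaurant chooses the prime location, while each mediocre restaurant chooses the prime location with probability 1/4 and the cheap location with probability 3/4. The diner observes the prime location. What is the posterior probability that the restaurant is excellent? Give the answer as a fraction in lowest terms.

P(the prime location) = (7/9)·1 + (2/9)·(1/4) = 5/6.
By Bayes' rule, P(excellent | the prime location) = (7/9) / (5/6) = 14/15.

14/15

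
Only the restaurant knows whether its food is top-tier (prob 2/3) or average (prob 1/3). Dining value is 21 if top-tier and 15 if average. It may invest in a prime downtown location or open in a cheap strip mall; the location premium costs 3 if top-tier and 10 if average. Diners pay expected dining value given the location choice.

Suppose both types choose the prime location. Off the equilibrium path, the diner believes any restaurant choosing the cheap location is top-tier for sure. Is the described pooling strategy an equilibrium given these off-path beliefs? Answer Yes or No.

On path, the diner holds the prior and pays 2/3·21 + 1/3·15 = 19. Off path (the cheap location), believing top-tier, it pays 21.
top-tier: the prime location nets 19 − 3 = 16; the cheap location nets 21. top-tier would deviate.
average: the prime location nets 19 − 10 = 9; the cheap location nets 21. average would deviate.
A type deviates, so pooling fails.

No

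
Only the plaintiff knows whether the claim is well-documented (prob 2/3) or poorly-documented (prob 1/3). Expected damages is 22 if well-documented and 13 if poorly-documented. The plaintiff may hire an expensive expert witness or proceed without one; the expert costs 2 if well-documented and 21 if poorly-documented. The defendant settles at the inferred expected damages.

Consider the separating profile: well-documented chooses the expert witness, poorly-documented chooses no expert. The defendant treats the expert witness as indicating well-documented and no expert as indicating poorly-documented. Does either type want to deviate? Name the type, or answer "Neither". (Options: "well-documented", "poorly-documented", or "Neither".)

Neither

The expert witness pays 22; no expert pays 13.
well-documented: assigned the expert witness, nets 22 − 2 = 20; deviating to no expert nets 13.
poorly-documented: assigned no expert, nets 13; deviating to the expert witness nets 22 − 21 = 1.
Both types strictly prefer their assigned action; no profitable deviation.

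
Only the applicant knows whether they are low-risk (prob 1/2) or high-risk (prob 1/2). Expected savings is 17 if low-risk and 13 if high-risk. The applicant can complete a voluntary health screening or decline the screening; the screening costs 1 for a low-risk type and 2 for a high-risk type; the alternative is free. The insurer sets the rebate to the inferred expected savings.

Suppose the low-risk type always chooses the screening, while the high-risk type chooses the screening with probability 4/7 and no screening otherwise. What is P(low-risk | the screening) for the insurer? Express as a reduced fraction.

P(the screening) = (1/2)·1 + (1/2)·(4/7) = 11/14.
By Bayes' rule, P(low-risk | the screening) = (1/2) / (11/14) = 7/11.

7/11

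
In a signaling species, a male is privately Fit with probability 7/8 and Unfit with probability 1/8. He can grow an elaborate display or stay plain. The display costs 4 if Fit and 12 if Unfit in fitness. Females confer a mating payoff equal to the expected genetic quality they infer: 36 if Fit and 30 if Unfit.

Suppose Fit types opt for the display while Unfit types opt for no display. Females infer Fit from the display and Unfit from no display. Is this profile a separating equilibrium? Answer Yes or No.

Under these beliefs, the display earns mating payoff 36 and no display earns mating payoff 30.
Fit: the display nets 36 − 4 = 32; no display nets 30. Fit prefers the display.
Unfit: the display nets 36 − 12 = 24; no display nets 30. Unfit prefers no display.
Neither type deviates, so the separating profile is an equilibrium.

Yes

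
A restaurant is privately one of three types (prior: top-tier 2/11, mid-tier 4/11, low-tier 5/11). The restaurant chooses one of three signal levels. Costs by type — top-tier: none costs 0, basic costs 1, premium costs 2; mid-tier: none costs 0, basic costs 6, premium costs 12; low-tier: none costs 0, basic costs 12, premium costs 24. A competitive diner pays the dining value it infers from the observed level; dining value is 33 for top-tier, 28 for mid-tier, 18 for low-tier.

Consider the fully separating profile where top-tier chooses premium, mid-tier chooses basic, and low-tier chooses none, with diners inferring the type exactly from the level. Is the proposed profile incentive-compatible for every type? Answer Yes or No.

Separating price premiums: premium → 33, basic → 28, none → 18.
top-tier (assigned premium): none: 18 − 0 = 18; basic: 28 − 1 = 27; premium: 33 − 2 = 31. top-tier stays.
mid-tier (assigned basic): none: 18 − 0 = 18; basic: 28 − 6 = 22; premium: 33 − 12 = 21. mid-tier stays.
low-tier (assigned none): none: 18 − 0 = 18; basic: 28 − 12 = 16; premium: 33 − 24 = 9. low-tier stays.
Every type prefers its assigned level; separation holds.

Yes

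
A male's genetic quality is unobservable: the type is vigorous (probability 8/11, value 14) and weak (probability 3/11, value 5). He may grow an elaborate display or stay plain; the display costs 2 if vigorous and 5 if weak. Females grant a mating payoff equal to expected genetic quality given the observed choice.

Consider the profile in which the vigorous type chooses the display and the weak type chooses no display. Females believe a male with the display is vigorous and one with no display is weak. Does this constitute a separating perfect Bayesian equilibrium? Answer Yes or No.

No

Under these beliefs, the display earns mating payoff 14 and no display earns mating payoff 5.
vigorous: the display nets 14 − 2 = 12; no display nets 5. vigorous prefers the display.
weak: the display nets 14 − 5 = 9; no display nets 5. weak would deviate to the display.
weak has a profitable deviation, so the profile is not an equilibrium.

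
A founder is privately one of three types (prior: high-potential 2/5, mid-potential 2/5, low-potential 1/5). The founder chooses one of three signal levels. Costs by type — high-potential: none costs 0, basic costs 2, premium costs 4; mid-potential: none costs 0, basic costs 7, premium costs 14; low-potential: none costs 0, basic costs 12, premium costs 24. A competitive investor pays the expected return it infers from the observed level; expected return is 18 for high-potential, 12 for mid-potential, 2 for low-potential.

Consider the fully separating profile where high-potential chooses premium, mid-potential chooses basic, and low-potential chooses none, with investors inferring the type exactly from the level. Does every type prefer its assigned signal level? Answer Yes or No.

Yes

Separating valuations: premium → 18, basic → 12, none → 2.
high-potential (assigned premium): none: 2 − 0 = 2; basic: 12 − 2 = 10; premium: 18 − 4 = 14. high-potential stays.
mid-potential (assigned basic): none: 2 − 0 = 2; basic: 12 − 7 = 5; premium: 18 − 14 = 4. mid-potential stays.
low-potential (assigned none): none: 2 − 0 = 2; basic: 12 − 12 = 0; premium: 18 − 24 = -6. low-potential stays.
Every type prefers its assigned level; separation holds.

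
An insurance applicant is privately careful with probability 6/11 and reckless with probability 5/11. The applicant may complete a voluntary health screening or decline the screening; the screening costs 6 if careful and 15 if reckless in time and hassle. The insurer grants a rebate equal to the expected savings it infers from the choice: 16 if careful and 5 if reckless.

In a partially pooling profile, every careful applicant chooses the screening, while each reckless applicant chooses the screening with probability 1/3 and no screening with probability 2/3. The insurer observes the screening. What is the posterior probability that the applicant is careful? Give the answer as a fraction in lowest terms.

P(the screening) = (6/11)·1 + (5/11)·(1/3) = 23/33.
By Bayes' rule, P(careful | the screening) = (6/11) / (23/33) = 18/23.

18/23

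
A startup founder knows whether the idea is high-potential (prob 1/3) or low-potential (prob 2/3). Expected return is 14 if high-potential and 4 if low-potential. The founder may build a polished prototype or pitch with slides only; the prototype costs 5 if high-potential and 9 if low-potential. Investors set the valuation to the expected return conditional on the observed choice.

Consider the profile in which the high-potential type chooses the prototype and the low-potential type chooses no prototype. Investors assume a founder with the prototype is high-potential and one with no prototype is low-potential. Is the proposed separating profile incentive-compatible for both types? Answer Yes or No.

Under these beliefs, the prototype earns valuation 14 and no prototype earns valuation 4.
high-potential: the prototype nets 14 − 5 = 9; no prototype nets 4. high-potential prefers the prototype.
low-potential: the prototype nets 14 − 9 = 5; no prototype nets 4. low-potential would deviate to the prototype.
low-potential has a profitable deviation, so the profile is not an equilibrium.

No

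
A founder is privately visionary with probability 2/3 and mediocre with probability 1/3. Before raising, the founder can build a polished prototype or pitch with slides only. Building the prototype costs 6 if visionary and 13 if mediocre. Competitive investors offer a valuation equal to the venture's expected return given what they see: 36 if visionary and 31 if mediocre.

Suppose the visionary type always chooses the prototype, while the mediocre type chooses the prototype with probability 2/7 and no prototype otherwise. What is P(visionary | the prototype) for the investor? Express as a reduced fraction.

P(the prototype) = (2/3)·1 + (1/3)·(2/7) = 16/21.
By Bayes' rule, P(visionary | the prototype) = (2/3) / (16/21) = 7/8.

7/8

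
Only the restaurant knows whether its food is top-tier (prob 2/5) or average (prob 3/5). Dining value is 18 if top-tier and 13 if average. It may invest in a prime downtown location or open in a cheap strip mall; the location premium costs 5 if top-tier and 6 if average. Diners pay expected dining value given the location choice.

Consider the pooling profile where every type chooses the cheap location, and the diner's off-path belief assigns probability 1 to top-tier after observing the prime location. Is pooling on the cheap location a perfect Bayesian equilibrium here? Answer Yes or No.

On path, the diner holds the prior and pays 2/5·18 + 3/5·13 = 15. Off path (the prime location), believing top-tier, it pays 18.
top-tier: the cheap location nets 15; the prime location nets 18 − 5 = 13. top-tier stays.
average: the cheap location nets 15; the prime location nets 18 − 6 = 12. average stays.
No type deviates, so pooling is sustained.

Yes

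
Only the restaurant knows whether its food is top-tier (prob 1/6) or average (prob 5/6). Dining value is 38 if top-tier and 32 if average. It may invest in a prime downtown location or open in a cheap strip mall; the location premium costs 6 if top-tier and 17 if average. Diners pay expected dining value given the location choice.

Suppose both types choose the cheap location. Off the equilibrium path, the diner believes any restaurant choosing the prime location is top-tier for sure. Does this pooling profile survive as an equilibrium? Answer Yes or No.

On path, the diner holds the prior and pays 1/6·38 + 5/6·32 = 33. Off path (the prime location), believing top-tier, it pays 38.
top-tier: the cheap location nets 33; the prime location nets 38 − 6 = 32. top-tier stays.
average: the cheap location nets 33; the prime location nets 38 − 17 = 21. average stays.
No type deviates, so pooling is sustained.

Yes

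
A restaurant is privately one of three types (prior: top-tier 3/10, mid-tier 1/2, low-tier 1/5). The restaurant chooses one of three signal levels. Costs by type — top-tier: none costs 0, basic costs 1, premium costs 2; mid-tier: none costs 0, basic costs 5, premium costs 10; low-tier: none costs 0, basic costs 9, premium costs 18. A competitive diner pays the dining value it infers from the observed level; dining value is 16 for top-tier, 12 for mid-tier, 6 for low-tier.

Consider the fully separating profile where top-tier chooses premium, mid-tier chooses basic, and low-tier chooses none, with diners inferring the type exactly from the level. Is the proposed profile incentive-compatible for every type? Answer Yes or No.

Yes

Separating price premiums: premium → 16, basic → 12, none → 6.
top-tier (assigned premium): none: 6 − 0 = 6; basic: 12 − 1 = 11; premium: 16 − 2 = 14. top-tier stays.
mid-tier (assigned basic): none: 6 − 0 = 6; basic: 12 − 5 = 7; premium: 16 − 10 = 6. mid-tier stays.
low-tier (assigned none): none: 6 − 0 = 6; basic: 12 − 9 = 3; premium: 16 − 18 = -2. low-tier stays.
Every type prefers its assigned level; separation holds.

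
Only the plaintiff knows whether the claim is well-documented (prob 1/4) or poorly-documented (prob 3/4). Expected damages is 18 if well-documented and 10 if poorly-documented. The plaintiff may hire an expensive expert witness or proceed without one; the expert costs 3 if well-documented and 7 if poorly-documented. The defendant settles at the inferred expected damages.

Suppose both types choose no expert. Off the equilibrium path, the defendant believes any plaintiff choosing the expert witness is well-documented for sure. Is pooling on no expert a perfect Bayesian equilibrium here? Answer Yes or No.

On path, the defendant holds the prior and pays 1/4·18 + 3/4·10 = 12. Off path (the expert witness), believing well-documented, it pays 18.
well-documented: no expert nets 12; the expert witness nets 18 − 3 = 15. well-documented would deviate.
poorly-documented: no expert nets 12; the expert witness nets 18 − 7 = 11. poorly-documented stays.
A type deviates, so pooling fails.

No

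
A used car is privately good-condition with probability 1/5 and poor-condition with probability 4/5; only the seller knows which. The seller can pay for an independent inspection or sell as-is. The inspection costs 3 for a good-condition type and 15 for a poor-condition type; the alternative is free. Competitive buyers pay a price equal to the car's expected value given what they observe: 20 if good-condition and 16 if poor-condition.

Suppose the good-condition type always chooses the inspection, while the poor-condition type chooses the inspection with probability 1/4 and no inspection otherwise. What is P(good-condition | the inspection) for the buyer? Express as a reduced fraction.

P(the inspection) = (1/5)·1 + (4/5)·(1/4) = 2/5.
By Bayes' rule, P(good-condition | the inspection) = (1/5) / (2/5) = 1/2.

1/2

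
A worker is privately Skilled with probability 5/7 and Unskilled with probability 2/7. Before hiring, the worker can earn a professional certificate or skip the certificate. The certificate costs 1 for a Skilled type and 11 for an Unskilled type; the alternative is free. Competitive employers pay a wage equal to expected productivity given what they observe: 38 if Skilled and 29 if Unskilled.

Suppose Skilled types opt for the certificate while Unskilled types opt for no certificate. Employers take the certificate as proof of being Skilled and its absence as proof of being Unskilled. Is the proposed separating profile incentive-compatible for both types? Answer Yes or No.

Under these beliefs, the certificate earns wage 38 and no certificate earns wage 29.
Skilled: the certificate nets 38 − 1 = 37; no certificate nets 29. Skilled prefers the certificate.
Unskilled: the certificate nets 38 − 11 = 27; no certificate nets 29. Unskilled prefers no certificate.
Neither type deviates, so the separating profile is an equilibrium.

Yes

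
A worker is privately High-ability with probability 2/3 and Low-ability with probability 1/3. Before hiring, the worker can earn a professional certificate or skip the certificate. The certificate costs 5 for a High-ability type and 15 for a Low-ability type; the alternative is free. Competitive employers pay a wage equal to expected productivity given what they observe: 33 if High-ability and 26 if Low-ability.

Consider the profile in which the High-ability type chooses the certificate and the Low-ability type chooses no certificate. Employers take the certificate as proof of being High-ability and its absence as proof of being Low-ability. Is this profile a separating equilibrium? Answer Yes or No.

Under these beliefs, the certificate earns wage 33 and no certificate earns wage 26.
High-ability: the certificate nets 33 − 5 = 28; no certificate nets 26. High-ability prefers the certificate.
Low-ability: the certificate nets 33 − 15 = 18; no certificate nets 26. Low-ability prefers no certificate.
Neither type deviates, so the separating profile is an equilibrium.

Yes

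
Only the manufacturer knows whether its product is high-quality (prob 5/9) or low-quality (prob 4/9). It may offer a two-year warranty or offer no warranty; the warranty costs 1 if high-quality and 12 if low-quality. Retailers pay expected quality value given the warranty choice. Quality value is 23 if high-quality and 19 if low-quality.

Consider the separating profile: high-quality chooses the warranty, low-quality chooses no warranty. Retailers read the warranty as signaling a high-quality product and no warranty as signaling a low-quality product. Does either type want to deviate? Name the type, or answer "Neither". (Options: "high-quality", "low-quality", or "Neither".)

The warranty pays 23; no warranty pays 19.
high-quality: assigned the warranty, nets 23 − 1 = 22; deviating to no warranty nets 19.
low-quality: assigned no warranty, nets 19; deviating to the warranty nets 23 − 12 = 11.
Both types strictly prefer their assigned action; no profitable deviation.

Neither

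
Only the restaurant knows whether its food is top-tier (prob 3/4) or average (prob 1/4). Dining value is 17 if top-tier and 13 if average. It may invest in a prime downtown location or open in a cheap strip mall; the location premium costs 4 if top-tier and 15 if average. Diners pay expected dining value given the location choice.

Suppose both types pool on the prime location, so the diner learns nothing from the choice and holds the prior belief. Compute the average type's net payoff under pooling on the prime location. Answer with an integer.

Pooled price premium = 3/4·17 + 1/4·13 = 16.
average pays cost 15 for the prime location, so net payoff = 16 − 15 = 1.

1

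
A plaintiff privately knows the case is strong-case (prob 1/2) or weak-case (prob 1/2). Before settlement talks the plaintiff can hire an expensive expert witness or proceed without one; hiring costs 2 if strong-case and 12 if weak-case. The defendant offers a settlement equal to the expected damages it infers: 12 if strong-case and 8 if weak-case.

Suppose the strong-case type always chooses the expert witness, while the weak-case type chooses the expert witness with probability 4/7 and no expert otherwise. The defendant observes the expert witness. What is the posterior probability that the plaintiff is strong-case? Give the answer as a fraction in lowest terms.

7/11

P(the expert witness) = (1/2)·1 + (1/2)·(4/7) = 11/14.
By Bayes' rule, P(strong-case | the expert witness) = (1/2) / (11/14) = 7/11.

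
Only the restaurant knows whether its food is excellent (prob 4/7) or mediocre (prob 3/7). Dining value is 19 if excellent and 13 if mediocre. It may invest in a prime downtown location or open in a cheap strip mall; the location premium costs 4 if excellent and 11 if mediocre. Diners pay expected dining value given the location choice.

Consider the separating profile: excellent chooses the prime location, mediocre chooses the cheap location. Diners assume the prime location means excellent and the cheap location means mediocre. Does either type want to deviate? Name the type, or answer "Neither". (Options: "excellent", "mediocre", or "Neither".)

Neither

The prime location pays 19; the cheap location pays 13.
excellent: assigned the prime location, nets 19 − 4 = 15; deviating to the cheap location nets 13.
mediocre: assigned the cheap location, nets 13; deviating to the prime location nets 19 − 11 = 8.
Both types strictly prefer their assigned action; no profitable deviation.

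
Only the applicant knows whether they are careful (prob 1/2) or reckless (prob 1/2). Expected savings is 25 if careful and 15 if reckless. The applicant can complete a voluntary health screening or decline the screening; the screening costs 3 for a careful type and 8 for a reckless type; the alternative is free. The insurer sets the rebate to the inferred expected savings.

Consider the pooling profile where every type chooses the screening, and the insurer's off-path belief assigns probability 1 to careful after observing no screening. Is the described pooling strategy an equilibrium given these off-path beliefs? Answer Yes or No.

On path, the insurer holds the prior and pays 1/2·25 + 1/2·15 = 20. Off path (no screening), believing careful, it pays 25.
careful: the screening nets 20 − 3 = 17; no screening nets 25. careful would deviate.
reckless: the screening nets 20 − 8 = 12; no screening nets 25. reckless would deviate.
A type deviates, so pooling fails.

No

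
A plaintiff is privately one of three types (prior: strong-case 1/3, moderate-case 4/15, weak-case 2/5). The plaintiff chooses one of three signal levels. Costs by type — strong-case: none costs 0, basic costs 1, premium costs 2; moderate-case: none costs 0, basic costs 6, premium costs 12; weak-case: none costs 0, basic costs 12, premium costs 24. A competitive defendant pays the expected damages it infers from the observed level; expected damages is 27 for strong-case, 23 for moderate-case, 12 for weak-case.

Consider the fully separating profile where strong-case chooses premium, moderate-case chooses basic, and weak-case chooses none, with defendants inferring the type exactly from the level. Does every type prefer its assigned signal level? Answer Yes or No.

Separating settlements: premium → 27, basic → 23, none → 12.
strong-case (assigned premium): none: 12 − 0 = 12; basic: 23 − 1 = 22; premium: 27 − 2 = 25. strong-case stays.
moderate-case (assigned basic): none: 12 − 0 = 12; basic: 23 − 6 = 17; premium: 27 − 12 = 15. moderate-case stays.
weak-case (assigned none): none: 12 − 0 = 12; basic: 23 − 12 = 11; premium: 27 − 24 = 3. weak-case stays.
Every type prefers its assigned level; separation holds.

Yes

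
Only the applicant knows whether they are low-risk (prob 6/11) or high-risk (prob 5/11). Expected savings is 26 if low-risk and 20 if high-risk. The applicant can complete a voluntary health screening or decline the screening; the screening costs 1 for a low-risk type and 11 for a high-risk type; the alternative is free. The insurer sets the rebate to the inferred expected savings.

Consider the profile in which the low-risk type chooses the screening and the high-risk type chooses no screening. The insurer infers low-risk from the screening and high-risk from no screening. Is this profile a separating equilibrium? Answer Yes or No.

Yes

Under these beliefs, the screening earns rebate 26 and no screening earns rebate 20.
low-risk: the screening nets 26 − 1 = 25; no screening nets 20. low-risk prefers the screening.
high-risk: the screening nets 26 − 11 = 15; no screening nets 20. high-risk prefers no screening.
Neither type deviates, so the separating profile is an equilibrium.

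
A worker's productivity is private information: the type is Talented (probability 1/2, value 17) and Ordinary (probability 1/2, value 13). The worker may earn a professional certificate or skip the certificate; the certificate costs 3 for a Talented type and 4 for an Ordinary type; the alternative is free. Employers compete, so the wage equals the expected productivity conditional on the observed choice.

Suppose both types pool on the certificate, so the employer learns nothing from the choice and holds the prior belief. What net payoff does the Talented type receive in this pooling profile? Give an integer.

12

Pooled wage = 1/2·17 + 1/2·13 = 15.
Talented pays cost 3 for the certificate, so net payoff = 15 − 3 = 12.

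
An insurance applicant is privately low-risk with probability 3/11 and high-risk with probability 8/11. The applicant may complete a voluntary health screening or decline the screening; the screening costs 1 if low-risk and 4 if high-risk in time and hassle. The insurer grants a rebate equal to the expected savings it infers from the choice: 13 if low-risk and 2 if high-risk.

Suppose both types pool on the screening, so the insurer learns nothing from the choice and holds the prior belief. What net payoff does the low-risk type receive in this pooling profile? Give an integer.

Pooled rebate = 3/11·13 + 8/11·2 = 5.
low-risk pays cost 1 for the screening, so net payoff = 5 − 1 = 4.

4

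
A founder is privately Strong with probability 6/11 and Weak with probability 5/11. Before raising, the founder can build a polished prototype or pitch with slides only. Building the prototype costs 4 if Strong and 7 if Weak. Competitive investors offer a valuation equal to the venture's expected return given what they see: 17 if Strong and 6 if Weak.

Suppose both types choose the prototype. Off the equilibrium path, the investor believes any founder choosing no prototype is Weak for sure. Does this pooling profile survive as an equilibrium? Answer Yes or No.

No

On path, the investor holds the prior and pays 6/11·17 + 5/11·6 = 12. Off path (no prototype), believing Weak, it pays 6.
Strong: the prototype nets 12 − 4 = 8; no prototype nets 6. Strong stays.
Weak: the prototype nets 12 − 7 = 5; no prototype nets 6. Weak would deviate.
A type deviates, so pooling fails.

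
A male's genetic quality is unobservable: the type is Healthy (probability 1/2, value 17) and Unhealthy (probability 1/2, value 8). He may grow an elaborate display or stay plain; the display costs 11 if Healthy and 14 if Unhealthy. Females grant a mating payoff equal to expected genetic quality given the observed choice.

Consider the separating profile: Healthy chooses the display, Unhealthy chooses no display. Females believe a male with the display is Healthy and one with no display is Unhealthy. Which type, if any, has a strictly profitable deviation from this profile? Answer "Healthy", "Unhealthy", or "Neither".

The display pays 17; no display pays 8.
Healthy: assigned the display, nets 17 − 11 = 6; deviating to no display nets 8.
Unhealthy: assigned no display, nets 8; deviating to the display nets 17 − 14 = 3.
The Healthy type gains 2 by deviating.

Healthy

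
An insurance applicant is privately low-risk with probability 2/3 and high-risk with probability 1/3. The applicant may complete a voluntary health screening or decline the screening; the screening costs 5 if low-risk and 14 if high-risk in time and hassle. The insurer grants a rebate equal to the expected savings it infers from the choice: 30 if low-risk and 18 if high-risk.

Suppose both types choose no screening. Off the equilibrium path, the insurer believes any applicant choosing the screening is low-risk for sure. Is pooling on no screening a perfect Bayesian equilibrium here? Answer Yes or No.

On path, the insurer holds the prior and pays 2/3·30 + 1/3·18 = 26. Off path (the screening), believing low-risk, it pays 30.
low-risk: no screening nets 26; the screening nets 30 − 5 = 25. low-risk stays.
high-risk: no screening nets 26; the screening nets 30 − 14 = 16. high-risk stays.
No type deviates, so pooling is sustained.

Yes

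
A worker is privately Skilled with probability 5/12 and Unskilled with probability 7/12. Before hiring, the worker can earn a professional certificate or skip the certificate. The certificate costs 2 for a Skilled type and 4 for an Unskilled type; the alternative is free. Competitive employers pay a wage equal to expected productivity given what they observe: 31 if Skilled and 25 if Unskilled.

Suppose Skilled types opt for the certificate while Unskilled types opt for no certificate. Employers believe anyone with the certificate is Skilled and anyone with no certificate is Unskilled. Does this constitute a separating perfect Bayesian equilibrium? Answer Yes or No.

Under these beliefs, the certificate earns wage 31 and no certificate earns wage 25.
Skilled: the certificate nets 31 − 2 = 29; no certificate nets 25. Skilled prefers the certificate.
Unskilled: the certificate nets 31 − 4 = 27; no certificate nets 25. Unskilled would deviate to the certificate.
Unskilled has a profitable deviation, so the profile is not an equilibrium.

No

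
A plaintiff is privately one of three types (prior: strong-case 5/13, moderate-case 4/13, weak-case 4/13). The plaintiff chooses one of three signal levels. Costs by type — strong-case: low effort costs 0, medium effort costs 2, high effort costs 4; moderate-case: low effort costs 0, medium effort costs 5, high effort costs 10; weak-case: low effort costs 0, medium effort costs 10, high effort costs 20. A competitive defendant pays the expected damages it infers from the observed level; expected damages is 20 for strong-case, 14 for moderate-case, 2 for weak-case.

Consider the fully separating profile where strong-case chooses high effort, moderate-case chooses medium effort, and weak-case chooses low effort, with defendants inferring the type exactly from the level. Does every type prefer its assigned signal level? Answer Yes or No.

Separating settlements: high effort → 20, medium effort → 14, low effort → 2.
strong-case (assigned high effort): low effort: 2 − 0 = 2; medium effort: 14 − 2 = 12; high effort: 20 − 4 = 16. strong-case stays.
moderate-case (assigned medium effort): low effort: 2 − 0 = 2; medium effort: 14 − 5 = 9; high effort: 20 − 10 = 10. moderate-case prefers high effort.
weak-case (assigned low effort): low effort: 2 − 0 = 2; medium effort: 14 − 10 = 4; high effort: 20 − 20 = 0. weak-case prefers medium effort.
At least one type deviates; the separating profile fails.

No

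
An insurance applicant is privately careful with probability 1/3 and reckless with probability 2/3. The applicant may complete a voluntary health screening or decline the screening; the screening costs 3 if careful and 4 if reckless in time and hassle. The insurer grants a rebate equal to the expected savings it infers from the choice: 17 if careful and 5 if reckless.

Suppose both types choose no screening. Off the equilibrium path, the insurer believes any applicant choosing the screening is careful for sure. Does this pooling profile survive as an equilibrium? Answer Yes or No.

No

On path, the insurer holds the prior and pays 1/3·17 + 2/3·5 = 9. Off path (the screening), believing careful, it pays 17.
careful: no screening nets 9; the screening nets 17 − 3 = 14. careful would deviate.
reckless: no screening nets 9; the screening nets 17 − 4 = 13. reckless would deviate.
A type deviates, so pooling fails.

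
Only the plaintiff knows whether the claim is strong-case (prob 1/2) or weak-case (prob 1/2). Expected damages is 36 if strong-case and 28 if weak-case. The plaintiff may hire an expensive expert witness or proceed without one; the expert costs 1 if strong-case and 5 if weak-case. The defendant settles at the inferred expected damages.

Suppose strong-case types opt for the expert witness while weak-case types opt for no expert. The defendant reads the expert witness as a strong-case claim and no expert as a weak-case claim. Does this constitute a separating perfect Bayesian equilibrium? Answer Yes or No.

No

Under these beliefs, the expert witness earns settlement 36 and no expert earns settlement 28.
strong-case: the expert witness nets 36 − 1 = 35; no expert nets 28. strong-case prefers the expert witness.
weak-case: the expert witness nets 36 − 5 = 31; no expert nets 28. weak-case would deviate to the expert witness.
weak-case has a profitable deviation, so the profile is not an equilibrium.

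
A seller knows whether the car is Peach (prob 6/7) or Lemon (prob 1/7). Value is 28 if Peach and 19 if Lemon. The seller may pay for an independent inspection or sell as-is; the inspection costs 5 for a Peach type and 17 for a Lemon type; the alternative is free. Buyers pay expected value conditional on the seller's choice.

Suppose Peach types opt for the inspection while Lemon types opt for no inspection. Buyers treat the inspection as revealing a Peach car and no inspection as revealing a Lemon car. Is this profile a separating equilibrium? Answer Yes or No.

Under these beliefs, the inspection earns price 28 and no inspection earns price 19.
Peach: the inspection nets 28 − 5 = 23; no inspection nets 19. Peach prefers the inspection.
Lemon: the inspection nets 28 − 17 = 11; no inspection nets 19. Lemon prefers no inspection.
Neither type deviates, so the separating profile is an equilibrium.

Yes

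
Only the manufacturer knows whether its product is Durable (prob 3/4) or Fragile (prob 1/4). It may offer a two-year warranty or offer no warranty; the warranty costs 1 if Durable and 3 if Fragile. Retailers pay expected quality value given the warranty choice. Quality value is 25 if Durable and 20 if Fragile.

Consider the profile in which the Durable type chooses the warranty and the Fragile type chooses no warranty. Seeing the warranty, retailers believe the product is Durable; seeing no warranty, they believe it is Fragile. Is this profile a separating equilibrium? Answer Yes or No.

Under these beliefs, the warranty earns price 25 and no warranty earns price 20.
Durable: the warranty nets 25 − 1 = 24; no warranty nets 20. Durable prefers the warranty.
Fragile: the warranty nets 25 − 3 = 22; no warranty nets 20. Fragile would deviate to the warranty.
Fragile has a profitable deviation, so the profile is not an equilibrium.

No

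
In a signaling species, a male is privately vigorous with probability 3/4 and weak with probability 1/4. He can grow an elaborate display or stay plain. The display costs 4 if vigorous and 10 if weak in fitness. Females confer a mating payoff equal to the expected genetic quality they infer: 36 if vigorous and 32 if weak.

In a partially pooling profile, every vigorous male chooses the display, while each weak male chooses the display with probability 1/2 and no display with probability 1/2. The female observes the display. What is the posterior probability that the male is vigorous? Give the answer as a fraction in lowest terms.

P(the display) = (3/4)·1 + (1/4)·(1/2) = 7/8.
By Bayes' rule, P(vigorous | the display) = (3/4) / (7/8) = 6/7.

6/7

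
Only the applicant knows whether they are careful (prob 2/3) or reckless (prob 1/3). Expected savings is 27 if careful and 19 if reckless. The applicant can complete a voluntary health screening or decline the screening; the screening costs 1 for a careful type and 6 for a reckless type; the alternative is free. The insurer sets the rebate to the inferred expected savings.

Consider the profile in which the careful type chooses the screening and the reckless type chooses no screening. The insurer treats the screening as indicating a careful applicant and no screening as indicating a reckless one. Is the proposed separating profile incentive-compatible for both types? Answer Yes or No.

Under these beliefs, the screening earns rebate 27 and no screening earns rebate 19.
careful: the screening nets 27 − 1 = 26; no screening nets 19. careful prefers the screening.
reckless: the screening nets 27 − 6 = 21; no screening nets 19. reckless would deviate to the screening.
reckless has a profitable deviation, so the profile is not an equilibrium.

No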